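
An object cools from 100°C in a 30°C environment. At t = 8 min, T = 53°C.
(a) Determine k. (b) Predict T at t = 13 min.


Newton's law: T(t) = T_a + (T₀ - T_a)e^(-kt).
(a) Use T(8) = 53: (53 - 30)/(100 - 30) = e^(-k·8), so k = -ln(0.329)/8 ≈ 0.1391.
(b) Apply k to t = 13: T(13) = 30 + (70)e^(-1.809) ≈ 41.5°C.


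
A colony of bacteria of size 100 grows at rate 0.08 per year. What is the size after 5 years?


The ODE dP/dt = 0.08P has solution P(t) = P(0)e^(0.08t).
Substitute P(0) = 100 and t = 5: P(5) = 100 e^(0.40) ≈ 149.


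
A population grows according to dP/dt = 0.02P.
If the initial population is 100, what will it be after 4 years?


The ODE dP/dt = 0.02P has solution P(t) = P(0)e^(0.02t).
Substitute P(0) = 100 and t = 4: P(4) = 100 e^(0.08) ≈ 108.


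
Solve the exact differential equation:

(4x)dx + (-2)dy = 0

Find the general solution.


Check exactness: ∂M/∂y = 0 and ∂N/∂x = 0; equal, so the equation is exact.
Integrate M with respect to x (treating y as constant): ∫M dx = 2x^2 + h(y).
Differentiate w.r.t. y and set equal to N: the x-dependent terms already match, leaving h'(y) = -2. Integrate: h(y) = -2y.
So F(x,y) = 2x^2 - 2y.
General solution: 2x^2 - 2y = C.


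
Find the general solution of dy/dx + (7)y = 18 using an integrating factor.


P(x) = 7, Q(x) = 18; integrating factor μ = e^(7x).
(μ y)' = 18e^(7x) ⇒ μ y = (18/7)e^(7x) + C.
Divide by μ: y = 18/7 + Ce^(-7x).


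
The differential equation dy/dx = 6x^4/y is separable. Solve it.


Separate variables: y dy = 6x^4 dx.
Integrate both sides: y²/2 = (6/5)x^5 + C₀.
Multiply by 2: y² = (12/5)x^5 + C.


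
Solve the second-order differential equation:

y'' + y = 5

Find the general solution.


Homogeneous part: r² + 1 = 0 ⇒ r = ±1i, so y_h = C₁cos(x) + C₂sin(x).
Try constant y_p = A; plug in: 1A = 5 ⇒ A = 5.
General solution: y = C₁cos(x) + C₂sin(x) + 5.


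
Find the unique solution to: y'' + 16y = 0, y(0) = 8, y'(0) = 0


Characteristic roots of r² + 16 = 0 are ±4i, so y = C₁cos(4x) + C₂sin(4x).
Apply y(0) = 8: C₁ = 8. Differentiate and apply y'(0) = 0: 4·C₂ = 0, so C₂ = 0.
Particular solution: y = 8cos(4x).


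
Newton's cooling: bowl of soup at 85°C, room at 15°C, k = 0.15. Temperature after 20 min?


Newton's law: dT/dt = -k(T - T_a) has solution T(t) = T_a + (T₀ - T_a)e^(-kt).
Plug in T_a = 15, T₀ = 85, k = 0.15, t = 20: T(20) = 15 + (70)e^(-3.00) ≈ 18.5°C.


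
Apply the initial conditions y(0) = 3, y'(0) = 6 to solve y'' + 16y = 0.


Characteristic roots of r² + 16 = 0 are ±4i, so y = C₁cos(4x) + C₂sin(4x).
Apply y(0) = 3: C₁ = 3. Differentiate and apply y'(0) = 6: 4·C₂ = 6, so C₂ = 3/2.
Particular solution: y = 3cos(4x) + (3/2)sin(4x).


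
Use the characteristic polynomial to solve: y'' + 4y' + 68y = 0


Characteristic equation: r² + 4r + 68 = 0.
Discriminant is negative; roots r = -2 ± 8i (complex conjugate pair).
General solution uses e^(α x)(C₁ cos(β x) + C₂ sin(β x)): y = e^(-2x)(C₁cos(8x) + C₂sin(8x)).


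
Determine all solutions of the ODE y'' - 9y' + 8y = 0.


Characteristic equation: r² - 9r + 8 = 0.
Factor: (r - 1)(r - 8) = 0 ⇒ r = 1, 8 (distinct real).
General solution: y = C₁e^(x) + C₂e^(8x).


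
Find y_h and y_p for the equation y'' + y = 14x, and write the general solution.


Homogeneous: r² + 1 = 0 ⇒ r = ±1i, y_h = C₁cos(x) + C₂sin(x).
Polynomial forcing; try y_p = Ax + B. Then y_p'' + 1 y_p = 1(Ax + B) = 14x, so B = 0 and A = 14.
General solution: y = C₁cos(x) + C₂sin(x) + 14x.


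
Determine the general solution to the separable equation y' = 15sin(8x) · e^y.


Separate: e^(-y) dy = 15sin(8x) dx.
Integrate: -e^(-y) = -(15/8)cos(8x) + C₀.
Rearrange: e^(-y) = (15/8)cos(8x) + C.


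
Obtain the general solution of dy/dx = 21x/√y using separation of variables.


Separate: √y dy = 21x dx.
Integrate: (2/3)y^(3/2) = (21/2)x² + C.


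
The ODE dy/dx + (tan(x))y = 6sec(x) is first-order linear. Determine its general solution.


P(x) = tan(x) ⇒ μ = e^(∫tan(x)dx) = sec(x).
(sec(x) y)' = 6sec²(x) ⇒ sec(x) y = 6tan(x) + C.
Multiply by cos(x): y = 6sin(x) + C·cos(x).


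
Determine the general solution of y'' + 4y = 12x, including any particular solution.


Homogeneous: r² + 4 = 0 ⇒ r = ±2i, y_h = C₁cos(2x) + C₂sin(2x).
Polynomial forcing; try y_p = Ax + B. Then y_p'' + 4 y_p = 4(Ax + B) = 12x, so B = 0 and A = 3.
General solution: y = C₁cos(2x) + C₂sin(2x) + 3x.


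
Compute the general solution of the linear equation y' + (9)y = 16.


P(x) = 9, Q(x) = 16; integrating factor μ = e^(9x).
(μ y)' = 16e^(9x) ⇒ μ y = (16/9)e^(9x) + C.
Divide by μ: y = 16/9 + Ce^(-9x).


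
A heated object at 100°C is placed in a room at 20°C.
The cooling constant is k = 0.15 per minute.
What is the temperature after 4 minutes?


Newton's law: dT/dt = -k(T - T_a) has solution T(t) = T_a + (T₀ - T_a)e^(-kt).
Plug in T_a = 20, T₀ = 100, k = 0.15, t = 4: T(4) = 20 + (80)e^(-0.60) ≈ 63.9°C.


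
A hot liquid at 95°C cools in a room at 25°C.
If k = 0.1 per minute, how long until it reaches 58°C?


From T(t) = T_a + (T₀ - T_a)e^(-kt), set T(t) = 58:
(58 - 25) / (95 - 25) = e^(-0.1t), so t = -ln(0.471)/0.1 ≈ 7.5 minutes.


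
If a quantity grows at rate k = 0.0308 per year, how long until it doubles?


Exponential growth: P(t) = P₀ e^(0.0308t). Set P(t)/P₀ = 2: e^(0.0308t) = 2.
Solve: t = ln(2)/0.0308 ≈ 22.50 years.


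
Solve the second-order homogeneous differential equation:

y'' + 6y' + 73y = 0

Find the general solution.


Characteristic equation: r² + 6r + 73 = 0.
Discriminant is negative; roots r = -3 ± 8i (complex conjugate pair).
General solution uses e^(α x)(C₁ cos(β x) + C₂ sin(β x)): y = e^(-3x)(C₁cos(8x) + C₂sin(8x)).


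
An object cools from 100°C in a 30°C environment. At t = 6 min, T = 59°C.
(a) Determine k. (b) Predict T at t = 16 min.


Newton's law: T(t) = T_a + (T₀ - T_a)e^(-kt).
(a) Use T(6) = 59: (59 - 30)/(100 - 30) = e^(-k·6), so k = -ln(0.414)/6 ≈ 0.1469.
(b) Apply k to t = 16: T(16) = 30 + (70)e^(-2.350) ≈ 36.7°C.


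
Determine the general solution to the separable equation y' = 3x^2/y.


Separate variables: y dy = 3x^2 dx.
Integrate both sides: y²/2 = x^3 + C₀.
Multiply by 2: y² = 2x^3 + C.


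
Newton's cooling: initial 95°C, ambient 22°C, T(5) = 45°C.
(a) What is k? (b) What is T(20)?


Newton's law: T(t) = T_a + (T₀ - T_a)e^(-kt).
(a) Use T(5) = 45: (45 - 22)/(95 - 22) = e^(-k·5), so k = -ln(0.315)/5 ≈ 0.2310.
(b) Apply k to t = 20: T(20) = 22 + (73)e^(-4.620) ≈ 22.7°C.


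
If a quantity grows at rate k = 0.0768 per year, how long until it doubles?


Exponential growth: P(t) = P₀ e^(0.0768t). Set P(t)/P₀ = 2: e^(0.0768t) = 2.
Solve: t = ln(2)/0.0768 ≈ 9.03 years.


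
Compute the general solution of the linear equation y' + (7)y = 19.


P(x) = 7, Q(x) = 19; integrating factor μ = e^(7x).
(μ y)' = 19e^(7x) ⇒ μ y = (19/7)e^(7x) + C.
Divide by μ: y = 19/7 + Ce^(-7x).


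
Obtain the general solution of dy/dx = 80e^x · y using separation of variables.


Separate variables: dy/y = 80e^x dx.
Integrate: ln|y| = 80e^x + C₀.
Exponentiate: y = Ce^(80e^x).


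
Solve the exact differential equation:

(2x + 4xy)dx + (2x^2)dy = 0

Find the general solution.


Check exactness: ∂M/∂y = 4x and ∂N/∂x = 4x; equal, so the equation is exact.
Integrate M with respect to x (treating y as constant): ∫M dx = x^2 + 2x^2y + h(y).
Differentiate w.r.t. y and set equal to N: all terms match, so h'(y) = 0 and h is a constant absorbed into C.
General solution: x^2 + 2x^2y = C.


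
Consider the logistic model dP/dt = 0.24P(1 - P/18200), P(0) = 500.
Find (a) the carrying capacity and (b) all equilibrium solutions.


Logistic ODE dP/dt = 0.24P(1 - P/18200) has equilibria where dP/dt = 0, i.e. P = 0 or P = 18200.
The coefficient (1 - P/K) = 0 when P = K, identifying K = 18200 as the carrying capacity.
(a) K = 18200; (b) equilibria P = 0 and P = 18200.


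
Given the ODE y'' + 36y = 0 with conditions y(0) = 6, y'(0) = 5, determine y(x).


Characteristic roots of r² + 36 = 0 are ±6i, so y = C₁cos(6x) + C₂sin(6x).
Apply y(0) = 6: C₁ = 6. Differentiate and apply y'(0) = 5: 6·C₂ = 5, so C₂ = 5/6.
Particular solution: y = 6cos(6x) + (5/6)sin(6x).


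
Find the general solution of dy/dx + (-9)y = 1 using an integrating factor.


P(x) = -9 ⇒ μ = e^(-9x).
(μ y)' = e^(-9x) ⇒ μ y = -(1/9)e^(-9x) + C.
Divide by μ: y = -1/9 + Ce^(9x).


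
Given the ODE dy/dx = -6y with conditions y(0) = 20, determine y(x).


General solution of y' = -6y is y = Ce^(-6x).
Apply y(0) = 20: C = 20.
Particular solution: y = 20e^(-6x).


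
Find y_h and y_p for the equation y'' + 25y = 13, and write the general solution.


Homogeneous part: r² + 25 = 0 ⇒ r = ±5i, so y_h = C₁cos(5x) + C₂sin(5x).
Try constant y_p = A; plug in: 25A = 13 ⇒ A = 13/25.
General solution: y = C₁cos(5x) + C₂sin(5x) + 13/25.


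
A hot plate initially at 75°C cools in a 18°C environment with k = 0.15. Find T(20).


Newton's law: dT/dt = -k(T - T_a) has solution T(t) = T_a + (T₀ - T_a)e^(-kt).
Plug in T_a = 18, T₀ = 75, k = 0.15, t = 20: T(20) = 18 + (57)e^(-3.00) ≈ 20.8°C.


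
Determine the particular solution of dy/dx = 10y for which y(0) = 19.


General solution of y' = 10y is y = Ce^(10x).
Apply y(0) = 19: C = 19.
Particular solution: y = 19e^(10x).


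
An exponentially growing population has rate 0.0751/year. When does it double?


Exponential growth: P(t) = P₀ e^(0.0751t). Set P(t)/P₀ = 2: e^(0.0751t) = 2.
Solve: t = ln(2)/0.0751 ≈ 9.23 years.


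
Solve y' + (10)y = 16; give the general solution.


P(x) = 10, Q(x) = 16; integrating factor μ = e^(10x).
(μ y)' = 16e^(10x) ⇒ μ y = (8/5)e^(10x) + C.
Divide by μ: y = 8/5 + Ce^(-10x).


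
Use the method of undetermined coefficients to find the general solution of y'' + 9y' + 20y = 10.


Characteristic roots of r² + 9r + 20 = 0 are -4, -5.
y_h = C₁e^(-4x) + C₂e^(-5x).
Constant forcing; try y_p = A. Then 20A = 10 ⇒ A = 1/2.
General solution: y = C₁e^(-4x) + C₂e^(-5x) + 1/2.


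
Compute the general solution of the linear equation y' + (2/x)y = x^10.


P(x) = 2/x ⇒ μ = x^2.
(x^2 y)' = x^2·x^10 = x^12.
Integrate: x^2 y = x^13/(13) + C.
Solve for y: y = (1/13)x^11 + C/x^2.


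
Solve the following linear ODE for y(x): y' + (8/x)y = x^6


P(x) = 8/x ⇒ μ = x^8.
(x^8 y)' = x^8·x^6 = x^14.
Integrate: x^8 y = x^15/(15) + C.
Solve for y: y = (1/15)x^7 + C/x^8.


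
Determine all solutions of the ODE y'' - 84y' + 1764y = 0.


Characteristic equation: r² - 84r + 1764 = 0, i.e. (r - 42)² = 0.
Repeated root r = 42; include an x factor for the second linearly independent solution.
General solution: y = (C₁ + C₂x)e^(42x).


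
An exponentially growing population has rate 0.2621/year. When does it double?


Exponential growth: P(t) = P₀ e^(0.2621t). Set P(t)/P₀ = 2: e^(0.2621t) = 2.
Solve: t = ln(2)/0.2621 ≈ 2.64 years.


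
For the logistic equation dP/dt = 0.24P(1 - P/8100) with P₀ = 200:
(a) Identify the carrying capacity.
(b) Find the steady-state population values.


Logistic ODE dP/dt = 0.24P(1 - P/8100) has equilibria where dP/dt = 0, i.e. P = 0 or P = 8100.
The coefficient (1 - P/K) = 0 when P = K, identifying K = 8100 as the carrying capacity.
(a) K = 8100; (b) equilibria P = 0 and P = 8100.


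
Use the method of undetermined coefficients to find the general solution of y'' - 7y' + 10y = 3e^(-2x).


Characteristic roots of r² - 7r + 10 = 0 are 2, 5.
y_h = C₁e^(2x) + C₂e^(5x).
Forcing exponent -2 is not a characteristic root; try y_p = Ae^(-2x).
Substitute: A·(4 + (-7)·-2 + (10)) = A·28 = 3, so A = 3/28.
General solution: y = C₁e^(2x) + C₂e^(5x) + (3/28)e^(-2x).


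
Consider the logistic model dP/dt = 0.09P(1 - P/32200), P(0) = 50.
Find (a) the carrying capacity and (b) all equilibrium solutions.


Logistic ODE dP/dt = 0.09P(1 - P/32200) has equilibria where dP/dt = 0, i.e. P = 0 or P = 32200.
The coefficient (1 - P/K) = 0 when P = K, identifying K = 32200 as the carrying capacity.
(a) K = 32200; (b) equilibria P = 0 and P = 32200.


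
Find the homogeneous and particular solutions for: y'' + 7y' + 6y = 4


Characteristic roots of r² + 7r + 6 = 0 are -6, -1.
y_h = C₁e^(-6x) + C₂e^(-x).
Constant forcing; try y_p = A. Then 6A = 4 ⇒ A = 2/3.
General solution: y = C₁e^(-6x) + C₂e^(-x) + 2/3.


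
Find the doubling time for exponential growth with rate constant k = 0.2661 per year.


Exponential growth: P(t) = P₀ e^(0.2661t). Set P(t)/P₀ = 2: e^(0.2661t) = 2.
Solve: t = ln(2)/0.2661 ≈ 2.60 years.


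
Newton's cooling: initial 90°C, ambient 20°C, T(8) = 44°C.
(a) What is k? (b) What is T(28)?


Newton's law: T(t) = T_a + (T₀ - T_a)e^(-kt).
(a) Use T(8) = 44: (44 - 20)/(90 - 20) = e^(-k·8), so k = -ln(0.343)/8 ≈ 0.1338.
(b) Apply k to t = 28: T(28) = 20 + (70)e^(-3.747) ≈ 21.7°C.


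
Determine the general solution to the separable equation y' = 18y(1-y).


Separate: dy/[y(1-y)] = 18 dx.
Partial fractions: 1/[y(1-y)] = 1/y + 1/(1-y).
Integrate: ln|y/(1-y)| = 18x + C₀.
Solve for y: y = 1/(1 + Ce^(-18x)).


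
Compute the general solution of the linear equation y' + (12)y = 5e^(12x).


P(x) = 12 ⇒ μ = e^(12x).
(μ y)' = 5e^(24x) ⇒ μ y = (5/24)e^(24x) + C.
Divide by μ: y = (5/24)e^(12x) + Ce^(-12x).


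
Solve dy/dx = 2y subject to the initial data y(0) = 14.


General solution of y' = 2y is y = Ce^(2x).
Apply y(0) = 14: C = 14.
Particular solution: y = 14e^(2x).


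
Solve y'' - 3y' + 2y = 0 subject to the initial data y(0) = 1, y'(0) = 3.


Characteristic roots of r² - 3r + 2 = 0 are 1, 2.
General solution y = c₁ e^(x) + c₂ e^(2x).
Apply y(0) = 1: c₁ + c₂ = 1. Apply y'(0) = 3: 1 c₁ + 2 c₂ = 3.
Solve: c₁ = -1, c₂ = 2.
Particular solution: y = -e^(x) + 2e^(2x).


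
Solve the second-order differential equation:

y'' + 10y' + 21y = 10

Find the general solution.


Characteristic roots of r² + 10r + 21 = 0 are -3, -7.
y_h = C₁e^(-3x) + C₂e^(-7x).
Constant forcing; try y_p = A. Then 21A = 10 ⇒ A = 10/21.
General solution: y = C₁e^(-3x) + C₂e^(-7x) + 10/21.


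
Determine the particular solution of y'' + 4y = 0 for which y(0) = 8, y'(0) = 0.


Characteristic roots of r² + 4 = 0 are ±2i, so y = C₁cos(2x) + C₂sin(2x).
Apply y(0) = 8: C₁ = 8. Differentiate and apply y'(0) = 0: 2·C₂ = 0, so C₂ = 0.
Particular solution: y = 8cos(2x).


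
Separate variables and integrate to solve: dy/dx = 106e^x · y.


Separate variables: dy/y = 106e^x dx.
Integrate: ln|y| = 106e^x + C₀.
Exponentiate: y = Ce^(106e^x).


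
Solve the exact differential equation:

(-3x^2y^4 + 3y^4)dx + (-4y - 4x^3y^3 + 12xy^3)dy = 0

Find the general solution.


Check exactness: ∂M/∂y = -12x^2y^3 + 12y^3 and ∂N/∂x = -12x^2y^3 + 12y^3; equal, so the equation is exact.
Integrate M with respect to x (treating y as constant): ∫M dx = -x^3y^4 + 3xy^4 + h(y).
Differentiate w.r.t. y and set equal to N: the x-dependent terms already match, leaving h'(y) = -4y. Integrate: h(y) = -2y^2.
So F(x,y) = -2y^2 - x^3y^4 + 3xy^4.
General solution: -2y^2 - x^3y^4 + 3xy^4 = C.


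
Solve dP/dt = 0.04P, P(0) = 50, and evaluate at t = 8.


The ODE dP/dt = 0.04P has solution P(t) = P(0)e^(0.04t).
Substitute P(0) = 50 and t = 8: P(8) = 50 e^(0.32) ≈ 69.


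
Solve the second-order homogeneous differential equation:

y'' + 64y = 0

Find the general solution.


Characteristic equation: r² + 64 = 0.
Discriminant is negative; roots r = 0 ± 8i (complex conjugate pair).
General solution uses e^(α x)(C₁ cos(β x) + C₂ sin(β x)): y = C₁cos(8x) + C₂sin(8x).


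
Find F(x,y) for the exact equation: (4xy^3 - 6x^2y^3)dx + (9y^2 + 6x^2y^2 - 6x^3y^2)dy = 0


Check exactness: ∂M/∂y = 12xy^2 - 18x^2y^2 and ∂N/∂x = 12xy^2 - 18x^2y^2; equal, so the equation is exact.
Integrate M with respect to x (treating y as constant): ∫M dx = 2x^2y^3 - 2x^3y^3 + h(y).
Differentiate w.r.t. y and set equal to N: the x-dependent terms already match, leaving h'(y) = 9y^2. Integrate: h(y) = 3y^3.
So F(x,y) = 3y^3 + 2x^2y^3 - 2x^3y^3.
General solution: 3y^3 + 2x^2y^3 - 2x^3y^3 = C.


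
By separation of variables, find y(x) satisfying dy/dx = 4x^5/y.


Separate variables: y dy = 4x^5 dx.
Integrate both sides: y²/2 = (2/3)x^6 + C₀.
Multiply by 2: y² = (4/3)x^6 + C.


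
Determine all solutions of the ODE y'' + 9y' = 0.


Characteristic equation: r² + 9r = 0.
Factor: (r + 9)(r - 0) = 0 ⇒ r = -9, 0 (distinct real).
General solution: y = C₁e^(-9x) + C₂.


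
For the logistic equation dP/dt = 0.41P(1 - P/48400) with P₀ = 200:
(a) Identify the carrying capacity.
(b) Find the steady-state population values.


Logistic ODE dP/dt = 0.41P(1 - P/48400) has equilibria where dP/dt = 0, i.e. P = 0 or P = 48400.
The coefficient (1 - P/K) = 0 when P = K, identifying K = 48400 as the carrying capacity.
(a) K = 48400; (b) equilibria P = 0 and P = 48400.


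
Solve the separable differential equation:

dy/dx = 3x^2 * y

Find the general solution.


Separate variables: dy/y = 3x^2 dx.
Integrate: ln|y| = x^3 + C₀.
Exponentiate: y = Ce^(x^3).


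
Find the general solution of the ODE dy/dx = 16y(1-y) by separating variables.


Separate: dy/[y(1-y)] = 16 dx.
Partial fractions: 1/[y(1-y)] = 1/y + 1/(1-y).
Integrate: ln|y/(1-y)| = 16x + C₀.
Solve for y: y = 1/(1 + Ce^(-16x)).


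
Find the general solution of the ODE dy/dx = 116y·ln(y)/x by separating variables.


Separate: dy/[y ln(y)] = 116 dx/x.
Substitute u = ln(y): du/u = 116 dx/x.
Integrate: ln|ln(y)| = 116ln|x| + C₀, hence ln(y) = C·x^116.


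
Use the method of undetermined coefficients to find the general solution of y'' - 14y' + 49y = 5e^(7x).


Characteristic polynomial (r - 7)² = 0; repeated root r = 7.
y_h = (C₁ + C₂x)e^(7x). Forcing matches the repeated root (resonance), so try y_p = Ax² e^(7x).
Substitute and solve for A: 2A = 5, so A = 5/2.
General solution: y = (C₁ + C₂x + (5/2)x²)e^(7x).


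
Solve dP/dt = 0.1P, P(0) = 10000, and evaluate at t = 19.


The ODE dP/dt = 0.1P has solution P(t) = P(0)e^(0.1t).
Substitute P(0) = 10000 and t = 19: P(19) = 10000 e^(1.90) ≈ 66859.


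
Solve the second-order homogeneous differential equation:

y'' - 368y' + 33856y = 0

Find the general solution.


Characteristic equation: r² - 368r + 33856 = 0, i.e. (r - 184)² = 0.
Repeated root r = 184; include an x factor for the second linearly independent solution.
General solution: y = (C₁ + C₂x)e^(184x).


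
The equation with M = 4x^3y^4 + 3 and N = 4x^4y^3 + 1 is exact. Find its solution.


Check exactness: ∂M/∂y = 16x^3y^3 and ∂N/∂x = 16x^3y^3; equal, so the equation is exact.
Integrate M with respect to x (treating y as constant): ∫M dx = x^4y^4 + 3x + h(y).
Differentiate w.r.t. y and set equal to N: the x-dependent terms already match, leaving h'(y) = 1. Integrate: h(y) = y.
So F(x,y) = x^4y^4 + 3x + y.
General solution: x^4y^4 + 3x + y = C.


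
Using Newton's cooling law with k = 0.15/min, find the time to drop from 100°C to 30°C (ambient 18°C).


From T(t) = T_a + (T₀ - T_a)e^(-kt), set T(t) = 30:
(30 - 18) / (100 - 18) = e^(-0.15t), so t = -ln(0.146)/0.15 ≈ 12.8 minutes.


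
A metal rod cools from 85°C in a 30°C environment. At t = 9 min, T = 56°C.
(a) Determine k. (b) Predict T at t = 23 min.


Newton's law: T(t) = T_a + (T₀ - T_a)e^(-kt).
(a) Use T(9) = 56: (56 - 30)/(85 - 30) = e^(-k·9), so k = -ln(0.473)/9 ≈ 0.0832.
(b) Apply k to t = 23: T(23) = 30 + (55)e^(-1.915) ≈ 38.1°C.


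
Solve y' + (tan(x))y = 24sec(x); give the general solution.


P(x) = tan(x) ⇒ μ = e^(∫tan(x)dx) = sec(x).
(sec(x) y)' = 24sec²(x) ⇒ sec(x) y = 24tan(x) + C.
Multiply by cos(x): y = 24sin(x) + C·cos(x).


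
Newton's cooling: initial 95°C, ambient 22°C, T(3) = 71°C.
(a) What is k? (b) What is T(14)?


Newton's law: T(t) = T_a + (T₀ - T_a)e^(-kt).
(a) Use T(3) = 71: (71 - 22)/(95 - 22) = e^(-k·3), so k = -ln(0.671)/3 ≈ 0.1329.
(b) Apply k to t = 14: T(14) = 22 + (73)e^(-1.860) ≈ 33.4°C.


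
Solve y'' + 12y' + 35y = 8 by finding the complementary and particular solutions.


Characteristic roots of r² + 12r + 35 = 0 are -5, -7.
y_h = C₁e^(-5x) + C₂e^(-7x).
Constant forcing; try y_p = A. Then 35A = 8 ⇒ A = 8/35.
General solution: y = C₁e^(-5x) + C₂e^(-7x) + 8/35.


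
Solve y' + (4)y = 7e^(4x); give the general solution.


P(x) = 4 ⇒ μ = e^(4x).
(μ y)' = 7e^(8x) ⇒ μ y = (7/8)e^(8x) + C.
Divide by μ: y = (7/8)e^(4x) + Ce^(-4x).


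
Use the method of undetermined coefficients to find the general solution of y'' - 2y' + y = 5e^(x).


Characteristic polynomial (r - 1)² = 0; repeated root r = 1.
y_h = (C₁ + C₂x)e^(x). Forcing matches the repeated root (resonance), so try y_p = Ax² e^(x).
Substitute and solve for A: 2A = 5, so A = 5/2.
General solution: y = (C₁ + C₂x + (5/2)x²)e^(x).


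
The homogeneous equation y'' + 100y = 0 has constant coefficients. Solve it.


Characteristic equation: r² + 100 = 0.
Discriminant is negative; roots r = 0 ± 10i (complex conjugate pair).
General solution uses e^(α x)(C₁ cos(β x) + C₂ sin(β x)): y = C₁cos(10x) + C₂sin(10x).


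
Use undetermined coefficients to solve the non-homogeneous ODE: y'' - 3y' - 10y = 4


Characteristic roots of r² - 3r - 10 = 0 are 5, -2.
y_h = C₁e^(5x) + C₂e^(-2x).
Forcing exponent 0 is not a characteristic root; try y_p = A.
Substitute: A·(0 + (-3)·0 + (-10)) = A·-10 = 4, so A = -2/5.
General solution: y = C₁e^(5x) + C₂e^(-2x) - 2/5.


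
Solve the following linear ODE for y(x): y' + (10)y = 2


P(x) = 10, Q(x) = 2; integrating factor μ = e^(10x).
(μ y)' = 2e^(10x) ⇒ μ y = (1/5)e^(10x) + C.
Divide by μ: y = 1/5 + Ce^(-10x).


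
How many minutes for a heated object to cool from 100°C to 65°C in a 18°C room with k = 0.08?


From T(t) = T_a + (T₀ - T_a)e^(-kt), set T(t) = 65:
(65 - 18) / (100 - 18) = e^(-0.08t), so t = -ln(0.573)/0.08 ≈ 7.0 minutes.


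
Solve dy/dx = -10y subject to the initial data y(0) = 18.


General solution of y' = -10y is y = Ce^(-10x).
Apply y(0) = 18: C = 18.
Particular solution: y = 18e^(-10x).


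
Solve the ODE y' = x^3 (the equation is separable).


Integrate both sides with respect to x: y = ∫ x^3 dx = (1/4)x^4 + C.


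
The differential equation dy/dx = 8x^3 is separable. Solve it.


Integrate both sides with respect to x: y = ∫ 8x^3 dx = 2x^4 + C.


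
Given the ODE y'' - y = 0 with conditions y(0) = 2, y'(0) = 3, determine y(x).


Characteristic roots of r² - 1 = 0 are 1, -1.
General solution y = c₁ e^(x) + c₂ e^(-x).
Apply y(0) = 2: c₁ + c₂ = 2. Apply y'(0) = 3: 1 c₁ - 1 c₂ = 3.
Solve: c₁ = 5/2, c₂ = -1/2.
Particular solution: y = (5/2)e^(x) - (1/2)e^(-x).


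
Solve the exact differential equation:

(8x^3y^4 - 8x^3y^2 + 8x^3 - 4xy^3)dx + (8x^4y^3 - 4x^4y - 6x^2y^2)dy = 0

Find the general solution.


Check exactness: ∂M/∂y = 32x^3y^3 - 16x^3y - 12xy^2 and ∂N/∂x = 32x^3y^3 - 16x^3y - 12xy^2; equal, so the equation is exact.
Integrate M with respect to x (treating y as constant): ∫M dx = 2x^4y^4 - 2x^4y^2 + 2x^4 - 2x^2y^3 + h(y).
Differentiate w.r.t. y and set equal to N: all terms match, so h'(y) = 0 and h is a constant absorbed into C.
General solution: 2x^4y^4 - 2x^4y^2 + 2x^4 - 2x^2y^3 = C.


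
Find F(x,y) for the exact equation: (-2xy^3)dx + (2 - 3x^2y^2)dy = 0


Check exactness: ∂M/∂y = -6xy^2 and ∂N/∂x = -6xy^2; equal, so the equation is exact.
Integrate M with respect to x (treating y as constant): ∫M dx = -x^2y^3 + h(y).
Differentiate w.r.t. y and set equal to N: the x-dependent terms already match, leaving h'(y) = 2. Integrate: h(y) = 2y.
So F(x,y) = 2y - x^2y^3.
General solution: 2y - x^2y^3 = C.


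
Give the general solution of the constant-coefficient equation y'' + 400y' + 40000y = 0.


Characteristic equation: r² + 400r + 40000 = 0, i.e. (r + 200)² = 0.
Repeated root r = -200; include an x factor for the second linearly independent solution.
General solution: y = (C₁ + C₂x)e^(-200x).


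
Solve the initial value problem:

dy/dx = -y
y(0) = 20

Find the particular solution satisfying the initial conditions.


General solution of y' = -y is y = Ce^(-x).
Apply y(0) = 20: C = 20.
Particular solution: y = 20e^(-x).


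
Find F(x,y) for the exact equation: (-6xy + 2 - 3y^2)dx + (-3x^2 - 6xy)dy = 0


Check exactness: ∂M/∂y = -6x - 6y and ∂N/∂x = -6x - 6y; equal, so the equation is exact.
Integrate M with respect to x (treating y as constant): ∫M dx = -3x^2y + 2x - 3xy^2 + h(y).
Differentiate w.r.t. y and set equal to N: all terms match, so h'(y) = 0 and h is a constant absorbed into C.
General solution: -3x^2y + 2x - 3xy^2 = C.


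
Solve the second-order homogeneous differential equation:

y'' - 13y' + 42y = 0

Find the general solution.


Characteristic equation: r² - 13r + 42 = 0.
Factor: (r - 7)(r - 6) = 0 ⇒ r = 7, 6 (distinct real).
General solution: y = C₁e^(7x) + C₂e^(6x).


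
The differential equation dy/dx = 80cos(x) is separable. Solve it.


g(y) = 1, so integrate directly: y = ∫ 80cos(x) dx = 80sin(x) + C.


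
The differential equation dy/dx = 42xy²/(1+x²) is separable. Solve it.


Separate: dy/y² = 42x/(1+x²) dx.
Integrate LHS: ∫ dy/y² = -1/y.
Integrate RHS via u = 1+x²: 21ln(1+x²) + C.
Result: -1/y = 21ln(1+x²) + C.


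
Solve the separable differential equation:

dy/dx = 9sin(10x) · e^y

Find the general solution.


Separate: e^(-y) dy = 9sin(10x) dx.
Integrate: -e^(-y) = -(9/10)cos(10x) + C₀.
Rearrange: e^(-y) = (9/10)cos(10x) + C.


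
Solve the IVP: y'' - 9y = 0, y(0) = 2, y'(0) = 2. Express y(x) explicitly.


Characteristic roots of r² - 9 = 0 are -3, 3.
General solution y = c₁ e^(-3x) + c₂ e^(3x).
Apply y(0) = 2: c₁ + c₂ = 2. Apply y'(0) = 2: -3 c₁ + 3 c₂ = 2.
Solve: c₁ = 2/3, c₂ = 4/3.
Particular solution: y = (2/3)e^(-3x) + (4/3)e^(3x).


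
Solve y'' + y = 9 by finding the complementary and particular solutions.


Homogeneous part: r² + 1 = 0 ⇒ r = ±1i, so y_h = C₁cos(x) + C₂sin(x).
Try constant y_p = A; plug in: 1A = 9 ⇒ A = 9.
General solution: y = C₁cos(x) + C₂sin(x) + 9.


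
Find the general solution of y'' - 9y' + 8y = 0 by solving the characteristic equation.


Characteristic equation: r² - 9r + 8 = 0.
Factor: (r - 1)(r - 8) = 0 ⇒ r = 1, 8 (distinct real).
General solution: y = C₁e^(x) + C₂e^(8x).


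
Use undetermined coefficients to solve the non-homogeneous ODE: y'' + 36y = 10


Homogeneous part: r² + 36 = 0 ⇒ r = ±6i, so y_h = C₁cos(6x) + C₂sin(6x).
Try constant y_p = A; plug in: 36A = 10 ⇒ A = 5/18.
General solution: y = C₁cos(6x) + C₂sin(6x) + 5/18.


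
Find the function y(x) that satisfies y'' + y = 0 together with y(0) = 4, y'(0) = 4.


Characteristic roots of r² + 1 = 0 are ±1i, so y = C₁cos(x) + C₂sin(x).
Apply y(0) = 4: C₁ = 4. Differentiate and apply y'(0) = 4: 1·C₂ = 4, so C₂ = 4.
Particular solution: y = 4cos(x) + 4sin(x).


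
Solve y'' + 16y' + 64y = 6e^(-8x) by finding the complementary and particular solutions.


Characteristic polynomial (r + 8)² = 0; repeated root r = -8.
y_h = (C₁ + C₂x)e^(-8x). Forcing matches the repeated root (resonance), so try y_p = Ax² e^(-8x).
Substitute and solve for A: 2A = 6, so A = 3.
General solution: y = (C₁ + C₂x + 3x²)e^(-8x).


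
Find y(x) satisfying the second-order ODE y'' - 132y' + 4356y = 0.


Characteristic equation: r² - 132r + 4356 = 0, i.e. (r - 66)² = 0.
Repeated root r = 66; include an x factor for the second linearly independent solution.
General solution: y = (C₁ + C₂x)e^(66x).


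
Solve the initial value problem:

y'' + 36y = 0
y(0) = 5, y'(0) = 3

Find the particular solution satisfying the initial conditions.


Characteristic roots of r² + 36 = 0 are ±6i, so y = C₁cos(6x) + C₂sin(6x).
Apply y(0) = 5: C₁ = 5. Differentiate and apply y'(0) = 3: 6·C₂ = 3, so C₂ = 1/2.
Particular solution: y = 5cos(6x) + (1/2)sin(6x).


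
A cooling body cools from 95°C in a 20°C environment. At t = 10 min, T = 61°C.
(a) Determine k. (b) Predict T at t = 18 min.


Newton's law: T(t) = T_a + (T₀ - T_a)e^(-kt).
(a) Use T(10) = 61: (61 - 20)/(95 - 20) = e^(-k·10), so k = -ln(0.547)/10 ≈ 0.0604.
(b) Apply k to t = 18: T(18) = 20 + (75)e^(-1.087) ≈ 45.3°C.


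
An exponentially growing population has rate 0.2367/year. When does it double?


Exponential growth: P(t) = P₀ e^(0.2367t). Set P(t)/P₀ = 2: e^(0.2367t) = 2.
Solve: t = ln(2)/0.2367 ≈ 2.93 years.


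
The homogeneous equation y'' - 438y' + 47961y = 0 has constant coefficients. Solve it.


Characteristic equation: r² - 438r + 47961 = 0, i.e. (r - 219)² = 0.
Repeated root r = 219; include an x factor for the second linearly independent solution.
General solution: y = (C₁ + C₂x)e^(219x).


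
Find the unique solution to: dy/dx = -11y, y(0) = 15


General solution of y' = -11y is y = Ce^(-11x).
Apply y(0) = 15: C = 15.
Particular solution: y = 15e^(-11x).


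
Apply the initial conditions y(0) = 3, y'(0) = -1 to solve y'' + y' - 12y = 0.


Characteristic roots of r² + r - 12 = 0 are -4, 3.
General solution y = c₁ e^(-4x) + c₂ e^(3x).
Apply y(0) = 3: c₁ + c₂ = 3. Apply y'(0) = -1: -4 c₁ + 3 c₂ = -1.
Solve: c₁ = 10/7, c₂ = 11/7.
Particular solution: y = (10/7)e^(-4x) + (11/7)e^(3x).


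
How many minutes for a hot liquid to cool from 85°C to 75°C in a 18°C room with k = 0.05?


From T(t) = T_a + (T₀ - T_a)e^(-kt), set T(t) = 75:
(75 - 18) / (85 - 18) = e^(-0.05t), so t = -ln(0.851)/0.05 ≈ 3.2 minutes.


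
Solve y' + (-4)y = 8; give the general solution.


P(x) = -4 ⇒ μ = e^(-4x).
(μ y)' = 8e^(-4x) ⇒ μ y = -2e^(-4x) + C.
Divide by μ: y = -2 + Ce^(4x).


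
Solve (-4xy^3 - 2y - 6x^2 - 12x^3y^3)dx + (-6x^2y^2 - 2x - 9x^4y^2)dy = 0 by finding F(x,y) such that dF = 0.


Check exactness: ∂M/∂y = -12xy^2 - 2 - 36x^3y^2 and ∂N/∂x = -12xy^2 - 2 - 36x^3y^2; equal, so the equation is exact.
Integrate M with respect to x (treating y as constant): ∫M dx = -2x^2y^3 - 2xy - 2x^3 - 3x^4y^3 + h(y).
Differentiate w.r.t. y and set equal to N: all terms match, so h'(y) = 0 and h is a constant absorbed into C.
General solution: -2x^2y^3 - 2xy - 2x^3 - 3x^4y^3 = C.


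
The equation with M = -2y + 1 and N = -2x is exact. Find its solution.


Check exactness: ∂M/∂y = -2 and ∂N/∂x = -2; equal, so the equation is exact.
Integrate M with respect to x (treating y as constant): ∫M dx = -2xy + x + h(y).
Differentiate w.r.t. y and set equal to N: all terms match, so h'(y) = 0 and h is a constant absorbed into C.
General solution: -2xy + x = C.


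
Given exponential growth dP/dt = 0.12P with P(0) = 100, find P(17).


The ODE dP/dt = 0.12P has solution P(t) = P(0)e^(0.12t).
Substitute P(0) = 100 and t = 17: P(17) = 100 e^(2.04) ≈ 769.


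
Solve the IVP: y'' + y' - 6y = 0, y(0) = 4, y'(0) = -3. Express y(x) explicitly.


Characteristic roots of r² + r - 6 = 0 are -3, 2.
General solution y = c₁ e^(-3x) + c₂ e^(2x).
Apply y(0) = 4: c₁ + c₂ = 4. Apply y'(0) = -3: -3 c₁ + 2 c₂ = -3.
Solve: c₁ = 11/5, c₂ = 9/5.
Particular solution: y = (11/5)e^(-3x) + (9/5)e^(2x).


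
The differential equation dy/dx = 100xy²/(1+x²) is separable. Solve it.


Separate: dy/y² = 100x/(1+x²) dx.
Integrate LHS: ∫ dy/y² = -1/y.
Integrate RHS via u = 1+x²: 50ln(1+x²) + C.
Result: -1/y = 50ln(1+x²) + C.


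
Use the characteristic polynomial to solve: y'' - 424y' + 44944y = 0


Characteristic equation: r² - 424r + 44944 = 0, i.e. (r - 212)² = 0.
Repeated root r = 212; include an x factor for the second linearly independent solution.
General solution: y = (C₁ + C₂x)e^(212x).


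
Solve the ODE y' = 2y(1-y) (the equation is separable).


Separate: dy/[y(1-y)] = 2 dx.
Partial fractions: 1/[y(1-y)] = 1/y + 1/(1-y).
Integrate: ln|y/(1-y)| = 2x + C₀.
Solve for y: y = 1/(1 + Ce^(-2x)).


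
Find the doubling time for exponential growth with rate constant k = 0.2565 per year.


Exponential growth: P(t) = P₀ e^(0.2565t). Set P(t)/P₀ = 2: e^(0.2565t) = 2.
Solve: t = ln(2)/0.2565 ≈ 2.70 years.


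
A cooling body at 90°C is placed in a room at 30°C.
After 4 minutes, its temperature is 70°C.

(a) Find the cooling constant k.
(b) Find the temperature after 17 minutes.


Newton's law: T(t) = T_a + (T₀ - T_a)e^(-kt).
(a) Use T(4) = 70: (70 - 30)/(90 - 30) = e^(-k·4), so k = -ln(0.667)/4 ≈ 0.1014.
(b) Apply k to t = 17: T(17) = 30 + (60)e^(-1.723) ≈ 40.7°C.


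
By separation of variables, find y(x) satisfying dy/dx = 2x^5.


Integrate both sides with respect to x: y = ∫ 2x^5 dx = (1/3)x^6 + C.


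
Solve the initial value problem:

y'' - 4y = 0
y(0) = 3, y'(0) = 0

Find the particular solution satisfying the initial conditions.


Characteristic roots of r² - 4 = 0 are 2, -2.
General solution y = c₁ e^(2x) + c₂ e^(-2x).
Apply y(0) = 3: c₁ + c₂ = 3. Apply y'(0) = 0: 2 c₁ - 2 c₂ = 0.
Solve: c₁ = 3/2, c₂ = 3/2.
Particular solution: y = (3/2)e^(2x) + (3/2)e^(-2x).


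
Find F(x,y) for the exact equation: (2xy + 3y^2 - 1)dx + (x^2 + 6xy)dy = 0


Check exactness: ∂M/∂y = 2x + 6y and ∂N/∂x = 2x + 6y; equal, so the equation is exact.
Integrate M with respect to x (treating y as constant): ∫M dx = x^2y + 3xy^2 - x + h(y).
Differentiate w.r.t. y and set equal to N: all terms match, so h'(y) = 0 and h is a constant absorbed into C.
General solution: x^2y + 3xy^2 - x = C.


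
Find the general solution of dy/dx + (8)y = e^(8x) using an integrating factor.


P(x) = 8 ⇒ μ = e^(8x).
(μ y)' = e^(16x) ⇒ μ y = (1/16)e^(16x) + C.
Divide by μ: y = (1/16)e^(8x) + Ce^(-8x).


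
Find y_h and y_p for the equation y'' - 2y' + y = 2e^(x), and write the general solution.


Characteristic polynomial (r - 1)² = 0; repeated root r = 1.
y_h = (C₁ + C₂x)e^(x). Forcing matches the repeated root (resonance), so try y_p = Ax² e^(x).
Substitute and solve for A: 2A = 2, so A = 1.
General solution: y = (C₁ + C₂x + x²)e^(x).


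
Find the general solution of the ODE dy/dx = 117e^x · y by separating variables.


Separate variables: dy/y = 117e^x dx.
Integrate: ln|y| = 117e^x + C₀.
Exponentiate: y = Ce^(117e^x).


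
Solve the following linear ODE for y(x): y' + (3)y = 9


P(x) = 3, Q(x) = 9; integrating factor μ = e^(3x).
(μ y)' = 9e^(3x) ⇒ μ y = 3e^(3x) + C.
Divide by μ: y = 3 + Ce^(-3x).


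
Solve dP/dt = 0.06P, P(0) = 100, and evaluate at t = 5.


The ODE dP/dt = 0.06P has solution P(t) = P(0)e^(0.06t).
Substitute P(0) = 100 and t = 5: P(5) = 100 e^(0.30) ≈ 135.


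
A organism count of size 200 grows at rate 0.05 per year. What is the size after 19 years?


The ODE dP/dt = 0.05P has solution P(t) = P(0)e^(0.05t).
Substitute P(0) = 200 and t = 19: P(19) = 200 e^(0.95) ≈ 517.


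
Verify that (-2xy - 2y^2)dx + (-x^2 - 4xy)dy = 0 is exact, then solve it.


Check exactness: ∂M/∂y = -2x - 4y and ∂N/∂x = -2x - 4y; equal, so the equation is exact.
Integrate M with respect to x (treating y as constant): ∫M dx = -x^2y - 2xy^2 + h(y).
Differentiate w.r.t. y and set equal to N: all terms match, so h'(y) = 0 and h is a constant absorbed into C.
General solution: -x^2y - 2xy^2 = C.


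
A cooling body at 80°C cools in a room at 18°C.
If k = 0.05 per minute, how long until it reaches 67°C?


From T(t) = T_a + (T₀ - T_a)e^(-kt), set T(t) = 67:
(67 - 18) / (80 - 18) = e^(-0.05t), so t = -ln(0.790)/0.05 ≈ 4.7 minutes.


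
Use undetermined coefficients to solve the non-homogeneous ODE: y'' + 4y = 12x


Homogeneous: r² + 4 = 0 ⇒ r = ±2i, y_h = C₁cos(2x) + C₂sin(2x).
Polynomial forcing; try y_p = Ax + B. Then y_p'' + 4 y_p = 4(Ax + B) = 12x, so B = 0 and A = 3.
General solution: y = C₁cos(2x) + C₂sin(2x) + 3x.


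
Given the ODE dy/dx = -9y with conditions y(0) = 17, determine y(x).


General solution of y' = -9y is y = Ce^(-9x).
Apply y(0) = 17: C = 17.
Particular solution: y = 17e^(-9x).


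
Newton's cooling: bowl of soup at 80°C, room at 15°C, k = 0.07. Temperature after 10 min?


Newton's law: dT/dt = -k(T - T_a) has solution T(t) = T_a + (T₀ - T_a)e^(-kt).
Plug in T_a = 15, T₀ = 80, k = 0.07, t = 10: T(10) = 15 + (65)e^(-0.70) ≈ 47.3°C.


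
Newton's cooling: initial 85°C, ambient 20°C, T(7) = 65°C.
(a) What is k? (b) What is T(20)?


Newton's law: T(t) = T_a + (T₀ - T_a)e^(-kt).
(a) Use T(7) = 65: (65 - 20)/(85 - 20) = e^(-k·7), so k = -ln(0.692)/7 ≈ 0.0525.
(b) Apply k to t = 20: T(20) = 20 + (65)e^(-1.051) ≈ 42.7°C.


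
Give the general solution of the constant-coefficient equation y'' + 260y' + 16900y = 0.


Characteristic equation: r² + 260r + 16900 = 0, i.e. (r + 130)² = 0.
Repeated root r = -130; include an x factor for the second linearly independent solution.
General solution: y = (C₁ + C₂x)e^(-130x).


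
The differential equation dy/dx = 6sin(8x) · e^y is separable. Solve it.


Separate: e^(-y) dy = 6sin(8x) dx.
Integrate: -e^(-y) = -(3/4)cos(8x) + C₀.
Rearrange: e^(-y) = (3/4)cos(8x) + C.


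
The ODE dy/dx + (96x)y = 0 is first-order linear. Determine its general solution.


P(x) = 96x ⇒ μ = e^(48x²).
Q(x) = 0 so μ y is constant: y = Ce^(-48x²).


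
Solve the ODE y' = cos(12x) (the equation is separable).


g(y) = 1, so integrate directly: y = ∫ cos(12x) dx = (1/12)sin(12x) + C.


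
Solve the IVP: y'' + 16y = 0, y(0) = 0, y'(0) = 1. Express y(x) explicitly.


Characteristic roots of r² + 16 = 0 are ±4i, so y = C₁cos(4x) + C₂sin(4x).
Apply y(0) = 0: C₁ = 0. Differentiate and apply y'(0) = 1: 4·C₂ = 1, so C₂ = 1/4.
Particular solution: y = (1/4)sin(4x).


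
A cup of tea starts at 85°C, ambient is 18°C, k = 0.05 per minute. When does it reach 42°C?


From T(t) = T_a + (T₀ - T_a)e^(-kt), set T(t) = 42:
(42 - 18) / (85 - 18) = e^(-0.05t), so t = -ln(0.358)/0.05 ≈ 20.5 minutes.


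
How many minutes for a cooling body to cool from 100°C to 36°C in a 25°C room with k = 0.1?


From T(t) = T_a + (T₀ - T_a)e^(-kt), set T(t) = 36:
(36 - 25) / (100 - 25) = e^(-0.1t), so t = -ln(0.147)/0.1 ≈ 19.2 minutes.


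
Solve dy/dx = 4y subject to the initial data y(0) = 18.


General solution of y' = 4y is y = Ce^(4x).
Apply y(0) = 18: C = 18.
Particular solution: y = 18e^(4x).


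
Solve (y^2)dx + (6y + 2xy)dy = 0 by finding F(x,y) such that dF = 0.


Check exactness: ∂M/∂y = 2y and ∂N/∂x = 2y; equal, so the equation is exact.
Integrate M with respect to x (treating y as constant): ∫M dx = xy^2 + h(y).
Differentiate w.r.t. y and set equal to N: the x-dependent terms already match, leaving h'(y) = 6y. Integrate: h(y) = 3y^2.
So F(x,y) = 3y^2 + xy^2.
General solution: 3y^2 + xy^2 = C.


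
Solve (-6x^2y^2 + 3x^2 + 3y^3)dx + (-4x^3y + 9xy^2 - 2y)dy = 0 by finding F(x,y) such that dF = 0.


Check exactness: ∂M/∂y = -12x^2y + 9y^2 and ∂N/∂x = -12x^2y + 9y^2; equal, so the equation is exact.
Integrate M with respect to x (treating y as constant): ∫M dx = -2x^3y^2 + x^3 + 3xy^3 + h(y).
Differentiate w.r.t. y and set equal to N: the x-dependent terms already match, leaving h'(y) = -2y. Integrate: h(y) = -y^2.
So F(x,y) = -2x^3y^2 + x^3 + 3xy^3 - y^2.
General solution: -2x^3y^2 + x^3 + 3xy^3 - y^2 = C.
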